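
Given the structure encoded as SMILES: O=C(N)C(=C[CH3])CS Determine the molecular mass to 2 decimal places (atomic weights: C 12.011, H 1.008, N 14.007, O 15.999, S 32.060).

131.19 g/mol

First, the molecular formula is C5H9NOS (counting implicit H from valence).
  C: 5 × 12.011 = 60.055
  H: 9 × 1.008 = 9.072
  N: 1 × 14.007 = 14.007
  O: 1 × 15.999 = 15.999
  S: 1 × 32.060 = 32.060
Sum: 5×12.011 + 9×1.008 + 1×14.007 + 1×15.999 + 1×32.060 = 131.193 → 131.19 g/mol.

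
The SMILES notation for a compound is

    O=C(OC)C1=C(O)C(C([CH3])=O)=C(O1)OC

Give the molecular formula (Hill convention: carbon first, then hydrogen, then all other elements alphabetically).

Walk through each heavy atom and fill implicit hydrogens from standard valence (C 4, N 3, O 2, S 2, halogen 1):
  atom 1: O, bond orders sum to 2 (valence 2) → 0 H
  atom 2: C, bond orders sum to 4 (valence 4) → 0 H
  atom 3: O, bond orders sum to 2 (valence 2) → 0 H
  atom 4: C, bond orders sum to 1 (valence 4) → 3 H
  atom 5: C, bond orders sum to 4 (valence 4) → 0 H
  atom 6: C, bond orders sum to 4 (valence 4) → 0 H
  atom 7: O, bond orders sum to 1 (valence 2) → 1 H
  atom 8: C, bond orders sum to 4 (valence 4) → 0 H
  atom 9: C, bond orders sum to 4 (valence 4) → 0 H
  atom 10: C with explicit H count 3
  atom 11: O, bond orders sum to 2 (valence 2) → 0 H
  atom 12: C, bond orders sum to 4 (valence 4) → 0 H
  atom 13: O, bond orders sum to 2 (valence 2) → 0 H
  atom 14: O, bond orders sum to 2 (valence 2) → 0 H
  atom 15: C, bond orders sum to 1 (valence 4) → 3 H
Totals → C:9, H:10, O:6.

C9H10O6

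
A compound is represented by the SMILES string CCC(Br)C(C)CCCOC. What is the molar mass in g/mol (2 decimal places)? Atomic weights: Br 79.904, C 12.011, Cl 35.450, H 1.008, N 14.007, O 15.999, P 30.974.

223.15 g/mol

First, the molecular formula is C9H19BrO (counting implicit H from valence).
  Br: 1 × 79.904 = 79.904
  C: 9 × 12.011 = 108.099
  H: 19 × 1.008 = 19.152
  O: 1 × 15.999 = 15.999
Sum: 1×79.904 + 9×12.011 + 19×1.008 + 1×15.999 = 223.154 → 223.15 g/mol.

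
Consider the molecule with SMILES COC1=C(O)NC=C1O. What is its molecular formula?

C5H7NO3

Walk through each heavy atom and fill implicit hydrogens from standard valence (C 4, N 3, O 2, S 2, halogen 1):
  atom 1: C, bond orders sum to 1 (valence 4) → 3 H
  atom 2: O, bond orders sum to 2 (valence 2) → 0 H
  atom 3: C, bond orders sum to 4 (valence 4) → 0 H
  atom 4: C, bond orders sum to 4 (valence 4) → 0 H
  atom 5: O, bond orders sum to 1 (valence 2) → 1 H
  atom 6: N, bond orders sum to 2 (valence 3) → 1 H
  atom 7: C, bond orders sum to 3 (valence 4) → 1 H
  atom 8: C, bond orders sum to 4 (valence 4) → 0 H
  atom 9: O, bond orders sum to 1 (valence 2) → 1 H
Totals → C:5, H:7, N:1, O:3.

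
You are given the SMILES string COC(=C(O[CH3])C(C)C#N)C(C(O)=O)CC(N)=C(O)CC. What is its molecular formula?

C14H22N2O5

Walk through each heavy atom and fill implicit hydrogens from standard valence (C 4, N 3, O 2, S 2, halogen 1):
  atom 1: C, bond orders sum to 1 (valence 4) → 3 H
  atom 2: O, bond orders sum to 2 (valence 2) → 0 H
  atom 3: C, bond orders sum to 4 (valence 4) → 0 H
  atom 4: C, bond orders sum to 4 (valence 4) → 0 H
  atom 5: O, bond orders sum to 2 (valence 2) → 0 H
  atom 6: C with explicit H count 3
  atom 7: C, bond orders sum to 3 (valence 4) → 1 H
  atom 8: C, bond orders sum to 1 (valence 4) → 3 H
  atom 9: C, bond orders sum to 4 (valence 4) → 0 H
  atom 10: N, bond orders sum to 3 (valence 3) → 0 H
  atom 11: C, bond orders sum to 3 (valence 4) → 1 H
  atom 12: C, bond orders sum to 4 (valence 4) → 0 H
  atom 13: O, bond orders sum to 1 (valence 2) → 1 H
  atom 14: O, bond orders sum to 2 (valence 2) → 0 H
  atom 15: C, bond orders sum to 2 (valence 4) → 2 H
  atom 16: C, bond orders sum to 4 (valence 4) → 0 H
  atom 17: N, bond orders sum to 1 (valence 3) → 2 H
  atom 18: C, bond orders sum to 4 (valence 4) → 0 H
  atom 19: O, bond orders sum to 1 (valence 2) → 1 H
  atom 20: C, bond orders sum to 2 (valence 4) → 2 H
  atom 21: C, bond orders sum to 1 (valence 4) → 3 H
Totals → C:14, H:22, N:2, O:5.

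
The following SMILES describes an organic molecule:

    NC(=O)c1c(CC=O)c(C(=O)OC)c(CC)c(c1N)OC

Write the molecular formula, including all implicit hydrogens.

Walk through each heavy atom and fill implicit hydrogens from standard valence (C 4, N 3, O 2, S 2, halogen 1); for lowercase aromatic atoms, an aromatic c carries 1 H when it has two neighbours and 0 H with three, and aromatic n carries 0 H:
  atom 1: N, bond orders sum to 1 (valence 3) → 2 H
  atom 2: C, bond orders sum to 4 (valence 4) → 0 H
  atom 3: O, bond orders sum to 2 (valence 2) → 0 H
  atom 4: aromatic c, 3 neighbours → 0 H
  atom 5: aromatic c, 3 neighbours → 0 H
  atom 6: C, bond orders sum to 2 (valence 4) → 2 H
  atom 7: C, bond orders sum to 3 (valence 4) → 1 H
  atom 8: O, bond orders sum to 2 (valence 2) → 0 H
  atom 9: aromatic c, 3 neighbours → 0 H
  atom 10: C, bond orders sum to 4 (valence 4) → 0 H
  atom 11: O, bond orders sum to 2 (valence 2) → 0 H
  atom 12: O, bond orders sum to 2 (valence 2) → 0 H
  atom 13: C, bond orders sum to 1 (valence 4) → 3 H
  atom 14: aromatic c, 3 neighbours → 0 H
  atom 15: C, bond orders sum to 2 (valence 4) → 2 H
  atom 16: C, bond orders sum to 1 (valence 4) → 3 H
  atom 17: aromatic c, 3 neighbours → 0 H
  atom 18: aromatic c, 3 neighbours → 0 H
  atom 19: N, bond orders sum to 1 (valence 3) → 2 H
  atom 20: O, bond orders sum to 2 (valence 2) → 0 H
  atom 21: C, bond orders sum to 1 (valence 4) → 3 H
Totals → C:14, H:18, N:2, O:5.

C14H18N2O5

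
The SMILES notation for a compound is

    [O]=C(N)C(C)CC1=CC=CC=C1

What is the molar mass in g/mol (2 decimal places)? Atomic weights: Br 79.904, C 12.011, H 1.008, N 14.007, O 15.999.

First, the molecular formula is C10H13NO (counting implicit H from valence).
  C: 10 × 12.011 = 120.110
  H: 13 × 1.008 = 13.104
  N: 1 × 14.007 = 14.007
  O: 1 × 15.999 = 15.999
Sum: 10×12.011 + 13×1.008 + 1×14.007 + 1×15.999 = 163.220 → 163.22 g/mol.

163.22 g/mol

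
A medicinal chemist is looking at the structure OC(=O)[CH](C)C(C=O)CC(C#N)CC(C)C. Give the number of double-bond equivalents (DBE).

4

Degree of unsaturation = (number of rings) + (number of π bonds).
Ring closures in the SMILES: 0.
π bonds: 2 double bonds (each 1 DoU), 1 triple bond (each 2 DoU) → 4 DoU from unsaturation.
Total DoU = 0 + 4 = 4.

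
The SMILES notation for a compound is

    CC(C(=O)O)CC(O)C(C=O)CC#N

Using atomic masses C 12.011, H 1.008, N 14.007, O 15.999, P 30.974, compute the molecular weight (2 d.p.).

199.21 g/mol

First, the molecular formula is C9H13NO4 (counting implicit H from valence).
  C: 9 × 12.011 = 108.099
  H: 13 × 1.008 = 13.104
  N: 1 × 14.007 = 14.007
  O: 4 × 15.999 = 63.996
Sum: 9×12.011 + 13×1.008 + 1×14.007 + 4×15.999 = 199.206 → 199.21 g/mol.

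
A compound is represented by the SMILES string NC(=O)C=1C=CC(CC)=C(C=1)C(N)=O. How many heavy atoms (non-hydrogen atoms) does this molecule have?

Every atom symbol written in the SMILES (organic subset) is one heavy atom; implicit H are not written.
Heavy atoms by element → C:10, N:2, O:2.
Total: 14.

14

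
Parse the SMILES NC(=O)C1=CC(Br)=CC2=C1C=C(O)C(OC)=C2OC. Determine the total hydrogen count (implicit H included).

Walk through each heavy atom and fill implicit hydrogens from standard valence (C 4, N 3, O 2, S 2, halogen 1):
  atom 1: N, bond orders sum to 1 (valence 3) → 2 H
  atom 2: C, bond orders sum to 4 (valence 4) → 0 H
  atom 3: O, bond orders sum to 2 (valence 2) → 0 H
  atom 4: C, bond orders sum to 4 (valence 4) → 0 H
  atom 5: C, bond orders sum to 3 (valence 4) → 1 H
  atom 6: C, bond orders sum to 4 (valence 4) → 0 H
  atom 7: Br (halogen, monovalent) → 0 H
  atom 8: C, bond orders sum to 3 (valence 4) → 1 H
  atom 9: C, bond orders sum to 4 (valence 4) → 0 H
  atom 10: C, bond orders sum to 4 (valence 4) → 0 H
  atom 11: C, bond orders sum to 3 (valence 4) → 1 H
  atom 12: C, bond orders sum to 4 (valence 4) → 0 H
  atom 13: O, bond orders sum to 1 (valence 2) → 1 H
  atom 14: C, bond orders sum to 4 (valence 4) → 0 H
  atom 15: O, bond orders sum to 2 (valence 2) → 0 H
  atom 16: C, bond orders sum to 1 (valence 4) → 3 H
  atom 17: C, bond orders sum to 4 (valence 4) → 0 H
  atom 18: O, bond orders sum to 2 (valence 2) → 0 H
  atom 19: C, bond orders sum to 1 (valence 4) → 3 H
Total hydrogens: 12.

12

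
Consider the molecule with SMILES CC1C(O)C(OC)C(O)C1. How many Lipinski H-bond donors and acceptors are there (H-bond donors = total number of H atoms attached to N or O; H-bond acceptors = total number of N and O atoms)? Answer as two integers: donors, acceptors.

2, 3

Donors: find every N or O and count the H atoms it carries.
  atom 4 (O): bond orders sum to 1 → 1 H
  atom 6 (O): bond orders sum to 2 → 0 H
  atom 9 (O): bond orders sum to 1 → 1 H
Lipinski HBD = 2.
Acceptors: N atoms = 0, O atoms = 3 → HBA = 3.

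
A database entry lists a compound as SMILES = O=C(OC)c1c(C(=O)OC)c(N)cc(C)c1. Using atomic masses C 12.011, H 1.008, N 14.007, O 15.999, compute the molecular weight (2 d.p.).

First, the molecular formula is C11H13NO4 (counting implicit H from valence).
  C: 11 × 12.011 = 132.121
  H: 13 × 1.008 = 13.104
  N: 1 × 14.007 = 14.007
  O: 4 × 15.999 = 63.996
Sum: 11×12.011 + 13×1.008 + 1×14.007 + 4×15.999 = 223.228 → 223.23 g/mol.

223.23 g/mol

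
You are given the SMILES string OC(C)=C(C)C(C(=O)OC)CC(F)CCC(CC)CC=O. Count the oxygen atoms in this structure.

4

Scan the SMILES for O atoms (remember two-letter symbols like Cl and Br are single atoms).
Oxygen count: 4.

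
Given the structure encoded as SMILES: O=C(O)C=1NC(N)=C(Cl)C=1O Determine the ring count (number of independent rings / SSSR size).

1

In SMILES, each pair of matching ring-closure digits denotes one ring-closing bond; the number of such bonds equals the number of independent rings.
Ring-closure bonds here: 1.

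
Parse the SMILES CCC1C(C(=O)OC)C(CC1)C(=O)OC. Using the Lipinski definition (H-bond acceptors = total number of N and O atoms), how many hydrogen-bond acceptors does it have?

4

N atoms: 0; O atoms: 4.
Lipinski HBA = 0 + 4 = 4.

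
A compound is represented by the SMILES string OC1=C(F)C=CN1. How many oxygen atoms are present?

Scan the SMILES for O atoms (remember two-letter symbols like Cl and Br are single atoms).
Oxygen count: 1.

1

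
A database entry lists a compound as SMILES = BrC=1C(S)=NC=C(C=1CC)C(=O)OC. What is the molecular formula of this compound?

Walk through each heavy atom and fill implicit hydrogens from standard valence (C 4, N 3, O 2, S 2, halogen 1):
  atom 1: Br (halogen, monovalent) → 0 H
  atom 2: C, bond orders sum to 4 (valence 4) → 0 H
  atom 3: C, bond orders sum to 4 (valence 4) → 0 H
  atom 4: S, bond orders sum to 1 (valence 2) → 1 H
  atom 5: N, bond orders sum to 3 (valence 3) → 0 H
  atom 6: C, bond orders sum to 3 (valence 4) → 1 H
  atom 7: C, bond orders sum to 4 (valence 4) → 0 H
  atom 8: C, bond orders sum to 4 (valence 4) → 0 H
  atom 9: C, bond orders sum to 2 (valence 4) → 2 H
  atom 10: C, bond orders sum to 1 (valence 4) → 3 H
  atom 11: C, bond orders sum to 4 (valence 4) → 0 H
  atom 12: O, bond orders sum to 2 (valence 2) → 0 H
  atom 13: O, bond orders sum to 2 (valence 2) → 0 H
  atom 14: C, bond orders sum to 1 (valence 4) → 3 H
Totals → C:9, H:10, Br:1, N:1, O:2, S:1.
In Hill order: C9H10BrNO2S.

C9H10BrNO2S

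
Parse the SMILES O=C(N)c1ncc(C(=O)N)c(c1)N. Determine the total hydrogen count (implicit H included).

Walk through each heavy atom and fill implicit hydrogens from standard valence (C 4, N 3, O 2, S 2, halogen 1); for lowercase aromatic atoms, an aromatic c carries 1 H when it has two neighbours and 0 H with three, and aromatic n carries 0 H:
  atom 1: O, bond orders sum to 2 (valence 2) → 0 H
  atom 2: C, bond orders sum to 4 (valence 4) → 0 H
  atom 3: N, bond orders sum to 1 (valence 3) → 2 H
  atom 4: aromatic c, 3 neighbours → 0 H
  atom 5: aromatic n, 2 neighbours → 0 H
  atom 6: aromatic c, 2 neighbours → 1 H
  atom 7: aromatic c, 3 neighbours → 0 H
  atom 8: C, bond orders sum to 4 (valence 4) → 0 H
  atom 9: O, bond orders sum to 2 (valence 2) → 0 H
  atom 10: N, bond orders sum to 1 (valence 3) → 2 H
  atom 11: aromatic c, 3 neighbours → 0 H
  atom 12: aromatic c, 2 neighbours → 1 H
  atom 13: N, bond orders sum to 1 (valence 3) → 2 H
Total hydrogens: 8.

8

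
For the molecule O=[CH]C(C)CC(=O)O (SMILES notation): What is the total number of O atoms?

Scan the SMILES for O atoms (remember two-letter symbols like Cl and Br are single atoms).
Oxygen count: 3.

3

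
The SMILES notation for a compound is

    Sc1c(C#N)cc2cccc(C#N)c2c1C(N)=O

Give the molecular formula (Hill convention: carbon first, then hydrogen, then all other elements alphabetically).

Walk through each heavy atom and fill implicit hydrogens from standard valence (C 4, N 3, O 2, S 2, halogen 1); for lowercase aromatic atoms, an aromatic c carries 1 H when it has two neighbours and 0 H with three, and aromatic n carries 0 H:
  atom 1: S, bond orders sum to 1 (valence 2) → 1 H
  atom 2: aromatic c, 3 neighbours → 0 H
  atom 3: aromatic c, 3 neighbours → 0 H
  atom 4: C, bond orders sum to 4 (valence 4) → 0 H
  atom 5: N, bond orders sum to 3 (valence 3) → 0 H
  atom 6: aromatic c, 2 neighbours → 1 H
  atom 7: aromatic c, 3 neighbours → 0 H
  atom 8: aromatic c, 2 neighbours → 1 H
  atom 9: aromatic c, 2 neighbours → 1 H
  atom 10: aromatic c, 2 neighbours → 1 H
  atom 11: aromatic c, 3 neighbours → 0 H
  atom 12: C, bond orders sum to 4 (valence 4) → 0 H
  atom 13: N, bond orders sum to 3 (valence 3) → 0 H
  atom 14: aromatic c, 3 neighbours → 0 H
  atom 15: aromatic c, 3 neighbours → 0 H
  atom 16: C, bond orders sum to 4 (valence 4) → 0 H
  atom 17: N, bond orders sum to 1 (valence 3) → 2 H
  atom 18: O, bond orders sum to 2 (valence 2) → 0 H
Totals → C:13, H:7, N:3, O:1, S:1.
In Hill order: C13H7N3OS.

C13H7N3OS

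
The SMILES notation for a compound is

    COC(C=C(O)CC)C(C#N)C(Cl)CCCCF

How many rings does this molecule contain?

In SMILES, each pair of matching ring-closure digits denotes one ring-closing bond; the number of such bonds equals the number of independent rings.
Ring-closure bonds here: 0.

0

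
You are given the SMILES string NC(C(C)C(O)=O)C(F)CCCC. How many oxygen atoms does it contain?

2

Scan the SMILES for O atoms (remember two-letter symbols like Cl and Br are single atoms).
Oxygen count: 2.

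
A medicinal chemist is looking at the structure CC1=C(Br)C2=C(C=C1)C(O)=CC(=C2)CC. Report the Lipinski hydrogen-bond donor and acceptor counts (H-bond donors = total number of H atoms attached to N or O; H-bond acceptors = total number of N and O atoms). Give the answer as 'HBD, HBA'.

1, 1

Donors: find every N or O and count the H atoms it carries.
  atom 10 (O): bond orders sum to 1 → 1 H
Lipinski HBD = 1.
Acceptors: N atoms = 0, O atoms = 1 → HBA = 1.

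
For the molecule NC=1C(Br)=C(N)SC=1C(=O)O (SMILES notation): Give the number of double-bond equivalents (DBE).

Molecular formula: C5H5BrN2O2S.
DoU = (2C + 2 + N − H − X) / 2, where X is the halogen count and O/S are ignored.
    = (2·5 + 2 + 2 − 5 − 1) / 2 = 8 / 2 = 4.

4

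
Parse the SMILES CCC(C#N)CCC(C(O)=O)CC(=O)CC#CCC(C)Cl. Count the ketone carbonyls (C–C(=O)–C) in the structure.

1

The ketone motif appears at heavy-atom position 13 in the SMILES.
Other groups present: 1 alkyne, 1 carboxylic acid, 1 nitrile.
Ketone count: 1.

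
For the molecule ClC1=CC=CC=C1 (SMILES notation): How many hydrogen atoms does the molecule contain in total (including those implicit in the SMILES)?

5

Walk through each heavy atom and fill implicit hydrogens from standard valence (C 4, N 3, O 2, S 2, halogen 1):
  atom 1: Cl (halogen, monovalent) → 0 H
  atom 2: C, bond orders sum to 4 (valence 4) → 0 H
  atom 3: C, bond orders sum to 3 (valence 4) → 1 H
  atom 4: C, bond orders sum to 3 (valence 4) → 1 H
  atom 5: C, bond orders sum to 3 (valence 4) → 1 H
  atom 6: C, bond orders sum to 3 (valence 4) → 1 H
  atom 7: C, bond orders sum to 3 (valence 4) → 1 H
Total hydrogens: 5.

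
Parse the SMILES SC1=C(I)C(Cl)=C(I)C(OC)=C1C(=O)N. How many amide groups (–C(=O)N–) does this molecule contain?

1

The amide motif appears at heavy-atom position 13 in the SMILES.
Other groups present: 1 ether, 1 thiol.
Amide count: 1.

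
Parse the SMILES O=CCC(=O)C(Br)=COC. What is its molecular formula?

Walk through each heavy atom and fill implicit hydrogens from standard valence (C 4, N 3, O 2, S 2, halogen 1):
  atom 1: O, bond orders sum to 2 (valence 2) → 0 H
  atom 2: C, bond orders sum to 3 (valence 4) → 1 H
  atom 3: C, bond orders sum to 2 (valence 4) → 2 H
  atom 4: C, bond orders sum to 4 (valence 4) → 0 H
  atom 5: O, bond orders sum to 2 (valence 2) → 0 H
  atom 6: C, bond orders sum to 4 (valence 4) → 0 H
  atom 7: Br (halogen, monovalent) → 0 H
  atom 8: C, bond orders sum to 3 (valence 4) → 1 H
  atom 9: O, bond orders sum to 2 (valence 2) → 0 H
  atom 10: C, bond orders sum to 1 (valence 4) → 3 H
Totals → C:6, H:7, Br:1, O:3.

C6H7BrO3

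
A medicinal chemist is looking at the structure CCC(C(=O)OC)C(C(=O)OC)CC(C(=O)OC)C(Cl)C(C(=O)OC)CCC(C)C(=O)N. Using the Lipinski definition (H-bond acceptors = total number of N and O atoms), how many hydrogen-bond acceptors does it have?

N atoms: 1; O atoms: 9.
Lipinski HBA = 1 + 9 = 10.

10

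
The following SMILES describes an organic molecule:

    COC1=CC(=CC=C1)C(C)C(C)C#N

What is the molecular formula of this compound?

Walk through each heavy atom and fill implicit hydrogens from standard valence (C 4, N 3, O 2, S 2, halogen 1):
  atom 1: C, bond orders sum to 1 (valence 4) → 3 H
  atom 2: O, bond orders sum to 2 (valence 2) → 0 H
  atom 3: C, bond orders sum to 4 (valence 4) → 0 H
  atom 4: C, bond orders sum to 3 (valence 4) → 1 H
  atom 5: C, bond orders sum to 4 (valence 4) → 0 H
  atom 6: C, bond orders sum to 3 (valence 4) → 1 H
  atom 7: C, bond orders sum to 3 (valence 4) → 1 H
  atom 8: C, bond orders sum to 3 (valence 4) → 1 H
  atom 9: C, bond orders sum to 3 (valence 4) → 1 H
  atom 10: C, bond orders sum to 1 (valence 4) → 3 H
  atom 11: C, bond orders sum to 3 (valence 4) → 1 H
  atom 12: C, bond orders sum to 1 (valence 4) → 3 H
  atom 13: C, bond orders sum to 4 (valence 4) → 0 H
  atom 14: N, bond orders sum to 3 (valence 3) → 0 H
Totals → C:12, H:15, N:1, O:1.
In Hill order: C12H15NO.

C12H15NO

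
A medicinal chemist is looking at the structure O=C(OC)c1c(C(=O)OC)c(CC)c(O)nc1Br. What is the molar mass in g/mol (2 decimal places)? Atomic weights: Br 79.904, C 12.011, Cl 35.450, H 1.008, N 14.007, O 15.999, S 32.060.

First, the molecular formula is C11H12BrNO5 (counting implicit H from valence).
  Br: 1 × 79.904 = 79.904
  C: 11 × 12.011 = 132.121
  H: 12 × 1.008 = 12.096
  N: 1 × 14.007 = 14.007
  O: 5 × 15.999 = 79.995
Sum: 1×79.904 + 11×12.011 + 12×1.008 + 1×14.007 + 5×15.999 = 318.123 → 318.12 g/mol.

318.12 g/mol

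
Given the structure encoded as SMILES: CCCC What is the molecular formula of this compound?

C4H10

Walk through each heavy atom and fill implicit hydrogens from standard valence (C 4, N 3, O 2, S 2, halogen 1):
  atom 1: C, bond orders sum to 1 (valence 4) → 3 H
  atom 2: C, bond orders sum to 2 (valence 4) → 2 H
  atom 3: C, bond orders sum to 2 (valence 4) → 2 H
  atom 4: C, bond orders sum to 1 (valence 4) → 3 H
Totals → C:4, H:10.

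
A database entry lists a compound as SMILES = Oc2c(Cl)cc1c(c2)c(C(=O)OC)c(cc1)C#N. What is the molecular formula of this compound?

C13H8ClNO3

Walk through each heavy atom and fill implicit hydrogens from standard valence (C 4, N 3, O 2, S 2, halogen 1); for lowercase aromatic atoms, an aromatic c carries 1 H when it has two neighbours and 0 H with three, and aromatic n carries 0 H:
  atom 1: O, bond orders sum to 1 (valence 2) → 1 H
  atom 2: aromatic c, 3 neighbours → 0 H
  atom 3: aromatic c, 3 neighbours → 0 H
  atom 4: Cl (halogen, monovalent) → 0 H
  atom 5: aromatic c, 2 neighbours → 1 H
  atom 6: aromatic c, 3 neighbours → 0 H
  atom 7: aromatic c, 3 neighbours → 0 H
  atom 8: aromatic c, 2 neighbours → 1 H
  atom 9: aromatic c, 3 neighbours → 0 H
  atom 10: C, bond orders sum to 4 (valence 4) → 0 H
  atom 11: O, bond orders sum to 2 (valence 2) → 0 H
  atom 12: O, bond orders sum to 2 (valence 2) → 0 H
  atom 13: C, bond orders sum to 1 (valence 4) → 3 H
  atom 14: aromatic c, 3 neighbours → 0 H
  atom 15: aromatic c, 2 neighbours → 1 H
  atom 16: aromatic c, 2 neighbours → 1 H
  atom 17: C, bond orders sum to 4 (valence 4) → 0 H
  atom 18: N, bond orders sum to 3 (valence 3) → 0 H
Totals → C:13, H:8, Cl:1, N:1, O:3.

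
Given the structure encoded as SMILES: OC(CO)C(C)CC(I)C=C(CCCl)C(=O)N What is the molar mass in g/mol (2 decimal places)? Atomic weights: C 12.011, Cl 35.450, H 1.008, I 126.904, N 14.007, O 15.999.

First, the molecular formula is C11H19ClINO3 (counting implicit H from valence).
  C: 11 × 12.011 = 132.121
  Cl: 1 × 35.450 = 35.450
  H: 19 × 1.008 = 19.152
  I: 1 × 126.904 = 126.904
  N: 1 × 14.007 = 14.007
  O: 3 × 15.999 = 47.997
Sum: 11×12.011 + 1×35.450 + 19×1.008 + 1×126.904 + 1×14.007 + 3×15.999 = 375.631 → 375.63 g/mol.

375.63 g/mol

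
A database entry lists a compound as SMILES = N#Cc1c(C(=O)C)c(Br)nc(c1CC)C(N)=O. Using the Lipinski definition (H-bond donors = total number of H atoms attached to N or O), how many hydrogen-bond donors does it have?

2

Donors: find every N or O and count the H atoms it carries.
  atom 1 (N): bond orders sum to 3 → 0 H
  atom 6 (O): bond orders sum to 2 → 0 H
  atom 10 (N): bond orders sum to 3 → 0 H
  atom 16 (N): bond orders sum to 1 → 2 H
  atom 17 (O): bond orders sum to 2 → 0 H
Lipinski HBD = 2.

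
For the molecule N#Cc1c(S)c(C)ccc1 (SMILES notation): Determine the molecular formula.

Walk through each heavy atom and fill implicit hydrogens from standard valence (C 4, N 3, O 2, S 2, halogen 1); for lowercase aromatic atoms, an aromatic c carries 1 H when it has two neighbours and 0 H with three, and aromatic n carries 0 H:
  atom 1: N, bond orders sum to 3 (valence 3) → 0 H
  atom 2: C, bond orders sum to 4 (valence 4) → 0 H
  atom 3: aromatic c, 3 neighbours → 0 H
  atom 4: aromatic c, 3 neighbours → 0 H
  atom 5: S, bond orders sum to 1 (valence 2) → 1 H
  atom 6: aromatic c, 3 neighbours → 0 H
  atom 7: C, bond orders sum to 1 (valence 4) → 3 H
  atom 8: aromatic c, 2 neighbours → 1 H
  atom 9: aromatic c, 2 neighbours → 1 H
  atom 10: aromatic c, 2 neighbours → 1 H
Totals → C:8, H:7, N:1, S:1.

C8H7NS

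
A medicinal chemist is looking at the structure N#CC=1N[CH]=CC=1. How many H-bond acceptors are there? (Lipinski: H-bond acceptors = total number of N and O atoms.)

N atoms: 2; O atoms: 0.
Lipinski HBA = 2 + 0 = 2.

2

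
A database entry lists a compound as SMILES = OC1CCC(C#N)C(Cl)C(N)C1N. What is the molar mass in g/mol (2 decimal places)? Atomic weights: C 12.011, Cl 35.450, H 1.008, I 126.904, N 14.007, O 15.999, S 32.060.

First, the molecular formula is C8H14ClN3O (counting implicit H from valence).
  C: 8 × 12.011 = 96.088
  Cl: 1 × 35.450 = 35.450
  H: 14 × 1.008 = 14.112
  N: 3 × 14.007 = 42.021
  O: 1 × 15.999 = 15.999
Sum: 8×12.011 + 1×35.450 + 14×1.008 + 3×14.007 + 1×15.999 = 203.670 → 203.67 g/mol.

203.67 g/mol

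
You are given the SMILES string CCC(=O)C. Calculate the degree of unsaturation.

Molecular formula: C4H8O.
DoU = (2C + 2 + N − H − X) / 2, where X is the halogen count and O/S are ignored.
    = (2·4 + 2 + 0 − 8 − 0) / 2 = 2 / 2 = 1.

1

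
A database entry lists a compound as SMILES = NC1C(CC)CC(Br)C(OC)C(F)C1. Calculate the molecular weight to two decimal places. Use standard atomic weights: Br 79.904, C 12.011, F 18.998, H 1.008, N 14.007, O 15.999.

First, the molecular formula is C10H19BrFNO (counting implicit H from valence).
  Br: 1 × 79.904 = 79.904
  C: 10 × 12.011 = 120.110
  F: 1 × 18.998 = 18.998
  H: 19 × 1.008 = 19.152
  N: 1 × 14.007 = 14.007
  O: 1 × 15.999 = 15.999
Sum: 1×79.904 + 10×12.011 + 1×18.998 + 19×1.008 + 1×14.007 + 1×15.999 = 268.170 → 268.17 g/mol.

268.17 g/mol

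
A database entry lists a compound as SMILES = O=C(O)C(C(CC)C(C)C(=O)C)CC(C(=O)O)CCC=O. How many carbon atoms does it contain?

15

Count every carbon token in the SMILES (each C, including those in ring-closure positions and inside branches).
Carbon count: 15.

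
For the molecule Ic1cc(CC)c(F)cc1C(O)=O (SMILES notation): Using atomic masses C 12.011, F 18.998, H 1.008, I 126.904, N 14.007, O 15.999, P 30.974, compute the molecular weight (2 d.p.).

First, the molecular formula is C9H8FIO2 (counting implicit H from valence).
  C: 9 × 12.011 = 108.099
  F: 1 × 18.998 = 18.998
  H: 8 × 1.008 = 8.064
  I: 1 × 126.904 = 126.904
  O: 2 × 15.999 = 31.998
Sum: 9×12.011 + 1×18.998 + 8×1.008 + 1×126.904 + 2×15.999 = 294.063 → 294.06 g/mol.

294.06 g/mol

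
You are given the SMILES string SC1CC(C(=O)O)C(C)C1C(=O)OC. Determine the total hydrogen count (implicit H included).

Walk through each heavy atom and fill implicit hydrogens from standard valence (C 4, N 3, O 2, S 2, halogen 1):
  atom 1: S, bond orders sum to 1 (valence 2) → 1 H
  atom 2: C, bond orders sum to 3 (valence 4) → 1 H
  atom 3: C, bond orders sum to 2 (valence 4) → 2 H
  atom 4: C, bond orders sum to 3 (valence 4) → 1 H
  atom 5: C, bond orders sum to 4 (valence 4) → 0 H
  atom 6: O, bond orders sum to 2 (valence 2) → 0 H
  atom 7: O, bond orders sum to 1 (valence 2) → 1 H
  atom 8: C, bond orders sum to 3 (valence 4) → 1 H
  atom 9: C, bond orders sum to 1 (valence 4) → 3 H
  atom 10: C, bond orders sum to 3 (valence 4) → 1 H
  atom 11: C, bond orders sum to 4 (valence 4) → 0 H
  atom 12: O, bond orders sum to 2 (valence 2) → 0 H
  atom 13: O, bond orders sum to 2 (valence 2) → 0 H
  atom 14: C, bond orders sum to 1 (valence 4) → 3 H
Total hydrogens: 14.

14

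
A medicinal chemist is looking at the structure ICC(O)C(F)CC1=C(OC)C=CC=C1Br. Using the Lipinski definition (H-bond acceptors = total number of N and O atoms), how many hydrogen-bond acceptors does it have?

N atoms: 0; O atoms: 2.
Lipinski HBA = 0 + 2 = 2.

2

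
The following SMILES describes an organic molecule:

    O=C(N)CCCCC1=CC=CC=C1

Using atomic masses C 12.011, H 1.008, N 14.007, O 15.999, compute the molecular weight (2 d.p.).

177.25 g/mol

First, the molecular formula is C11H15NO (counting implicit H from valence).
  C: 11 × 12.011 = 132.121
  H: 15 × 1.008 = 15.120
  N: 1 × 14.007 = 14.007
  O: 1 × 15.999 = 15.999
Sum: 11×12.011 + 15×1.008 + 1×14.007 + 1×15.999 = 177.247 → 177.25 g/mol.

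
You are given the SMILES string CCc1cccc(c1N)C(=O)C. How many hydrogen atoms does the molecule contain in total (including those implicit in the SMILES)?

Walk through each heavy atom and fill implicit hydrogens from standard valence (C 4, N 3, O 2, S 2, halogen 1); for lowercase aromatic atoms, an aromatic c carries 1 H when it has two neighbours and 0 H with three, and aromatic n carries 0 H:
  atom 1: C, bond orders sum to 1 (valence 4) → 3 H
  atom 2: C, bond orders sum to 2 (valence 4) → 2 H
  atom 3: aromatic c, 3 neighbours → 0 H
  atom 4: aromatic c, 2 neighbours → 1 H
  atom 5: aromatic c, 2 neighbours → 1 H
  atom 6: aromatic c, 2 neighbours → 1 H
  atom 7: aromatic c, 3 neighbours → 0 H
  atom 8: aromatic c, 3 neighbours → 0 H
  atom 9: N, bond orders sum to 1 (valence 3) → 2 H
  atom 10: C, bond orders sum to 4 (valence 4) → 0 H
  atom 11: O, bond orders sum to 2 (valence 2) → 0 H
  atom 12: C, bond orders sum to 1 (valence 4) → 3 H
Total hydrogens: 13.

13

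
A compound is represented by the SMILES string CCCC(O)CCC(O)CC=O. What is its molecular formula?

C9H18O3

Walk through each heavy atom and fill implicit hydrogens from standard valence (C 4, N 3, O 2, S 2, halogen 1):
  atom 1: C, bond orders sum to 1 (valence 4) → 3 H
  atom 2: C, bond orders sum to 2 (valence 4) → 2 H
  atom 3: C, bond orders sum to 2 (valence 4) → 2 H
  atom 4: C, bond orders sum to 3 (valence 4) → 1 H
  atom 5: O, bond orders sum to 1 (valence 2) → 1 H
  atom 6: C, bond orders sum to 2 (valence 4) → 2 H
  atom 7: C, bond orders sum to 2 (valence 4) → 2 H
  atom 8: C, bond orders sum to 3 (valence 4) → 1 H
  atom 9: O, bond orders sum to 1 (valence 2) → 1 H
  atom 10: C, bond orders sum to 2 (valence 4) → 2 H
  atom 11: C, bond orders sum to 3 (valence 4) → 1 H
  atom 12: O, bond orders sum to 2 (valence 2) → 0 H
Totals → C:9, H:18, O:3.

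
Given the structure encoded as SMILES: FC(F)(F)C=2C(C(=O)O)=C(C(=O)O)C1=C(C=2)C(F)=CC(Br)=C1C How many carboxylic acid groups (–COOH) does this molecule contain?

2

The carboxylic acid motif appears at heavy-atom positions 7, 11 in the SMILES.
Carboxylic acid count: 2.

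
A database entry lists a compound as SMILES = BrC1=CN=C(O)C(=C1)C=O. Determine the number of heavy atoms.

10

Every atom symbol written in the SMILES (organic subset) is one heavy atom; implicit H are not written.
Heavy atoms by element → Br:1, C:6, N:1, O:2.
Total: 10.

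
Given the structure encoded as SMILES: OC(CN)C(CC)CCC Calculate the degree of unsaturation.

Molecular formula: C8H19NO.
DoU = (2C + 2 + N − H − X) / 2, where X is the halogen count and O/S are ignored.
    = (2·8 + 2 + 1 − 19 − 0) / 2 = 0 / 2 = 0.

0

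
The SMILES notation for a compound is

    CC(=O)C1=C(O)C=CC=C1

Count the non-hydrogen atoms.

10

Every atom symbol written in the SMILES (organic subset) is one heavy atom; implicit H are not written.
Heavy atoms by element → C:8, O:2.
Total: 10.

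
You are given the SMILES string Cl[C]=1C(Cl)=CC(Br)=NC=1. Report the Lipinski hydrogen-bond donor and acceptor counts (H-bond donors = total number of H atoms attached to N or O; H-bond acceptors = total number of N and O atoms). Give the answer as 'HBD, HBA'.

0, 1

Donors: find every N or O and count the H atoms it carries.
  atom 8 (N): bond orders sum to 3 → 0 H
Lipinski HBD = 0.
Acceptors: N atoms = 1, O atoms = 0 → HBA = 1.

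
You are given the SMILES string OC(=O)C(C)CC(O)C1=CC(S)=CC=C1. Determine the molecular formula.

Walk through each heavy atom and fill implicit hydrogens from standard valence (C 4, N 3, O 2, S 2, halogen 1):
  atom 1: O, bond orders sum to 1 (valence 2) → 1 H
  atom 2: C, bond orders sum to 4 (valence 4) → 0 H
  atom 3: O, bond orders sum to 2 (valence 2) → 0 H
  atom 4: C, bond orders sum to 3 (valence 4) → 1 H
  atom 5: C, bond orders sum to 1 (valence 4) → 3 H
  atom 6: C, bond orders sum to 2 (valence 4) → 2 H
  atom 7: C, bond orders sum to 3 (valence 4) → 1 H
  atom 8: O, bond orders sum to 1 (valence 2) → 1 H
  atom 9: C, bond orders sum to 4 (valence 4) → 0 H
  atom 10: C, bond orders sum to 3 (valence 4) → 1 H
  atom 11: C, bond orders sum to 4 (valence 4) → 0 H
  atom 12: S, bond orders sum to 1 (valence 2) → 1 H
  atom 13: C, bond orders sum to 3 (valence 4) → 1 H
  atom 14: C, bond orders sum to 3 (valence 4) → 1 H
  atom 15: C, bond orders sum to 3 (valence 4) → 1 H
Totals → C:11, H:14, O:3, S:1.

C11H14O3S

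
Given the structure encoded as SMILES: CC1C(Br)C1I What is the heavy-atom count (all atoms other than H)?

6

Every atom symbol written in the SMILES (organic subset) is one heavy atom; implicit H are not written.
Heavy atoms by element → Br:1, C:4, I:1.
Total: 6.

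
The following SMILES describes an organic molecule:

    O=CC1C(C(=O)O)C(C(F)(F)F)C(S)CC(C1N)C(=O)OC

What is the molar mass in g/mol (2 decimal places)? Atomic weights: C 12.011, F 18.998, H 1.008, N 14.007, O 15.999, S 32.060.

First, the molecular formula is C12H16F3NO5S (counting implicit H from valence).
  C: 12 × 12.011 = 144.132
  F: 3 × 18.998 = 56.994
  H: 16 × 1.008 = 16.128
  N: 1 × 14.007 = 14.007
  O: 5 × 15.999 = 79.995
  S: 1 × 32.060 = 32.060
Sum: 12×12.011 + 3×18.998 + 16×1.008 + 1×14.007 + 5×15.999 + 1×32.060 = 343.316 → 343.32 g/mol.

343.32 g/mol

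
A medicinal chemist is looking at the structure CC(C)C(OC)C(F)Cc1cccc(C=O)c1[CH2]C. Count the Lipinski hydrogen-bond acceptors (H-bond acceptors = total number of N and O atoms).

N atoms: 0; O atoms: 2.
Lipinski HBA = 0 + 2 = 2.

2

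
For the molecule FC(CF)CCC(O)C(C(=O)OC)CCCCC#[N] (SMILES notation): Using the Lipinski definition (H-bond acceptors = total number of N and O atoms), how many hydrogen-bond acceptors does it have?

4

N atoms: 1; O atoms: 3.
Lipinski HBA = 1 + 3 = 4.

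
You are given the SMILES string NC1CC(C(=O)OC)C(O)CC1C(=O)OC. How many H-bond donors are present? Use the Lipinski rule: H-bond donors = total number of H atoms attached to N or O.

3

Donors: find every N or O and count the H atoms it carries.
  atom 1 (N): bond orders sum to 1 → 2 H
  atom 6 (O): bond orders sum to 2 → 0 H
  atom 7 (O): bond orders sum to 2 → 0 H
  atom 10 (O): bond orders sum to 1 → 1 H
  atom 14 (O): bond orders sum to 2 → 0 H
  atom 15 (O): bond orders sum to 2 → 0 H
Lipinski HBD = 3.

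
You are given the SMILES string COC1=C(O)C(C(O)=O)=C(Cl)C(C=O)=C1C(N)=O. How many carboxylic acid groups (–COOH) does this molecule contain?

1

The carboxylic acid motif appears at heavy-atom position 7 in the SMILES.
Other groups present: 1 aldehyde, 1 amide, 1 ether, 1 hydroxyl.
Carboxylic acid count: 1.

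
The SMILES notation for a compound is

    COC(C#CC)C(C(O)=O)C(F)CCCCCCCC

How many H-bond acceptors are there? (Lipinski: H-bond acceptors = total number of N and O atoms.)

3

N atoms: 0; O atoms: 3.
Lipinski HBA = 0 + 3 = 3.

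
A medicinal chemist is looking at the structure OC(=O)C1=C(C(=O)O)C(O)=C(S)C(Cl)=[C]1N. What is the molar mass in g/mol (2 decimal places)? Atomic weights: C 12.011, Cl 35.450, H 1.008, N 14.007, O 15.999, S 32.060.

First, the molecular formula is C8H6ClNO5S (counting implicit H from valence).
  C: 8 × 12.011 = 96.088
  Cl: 1 × 35.450 = 35.450
  H: 6 × 1.008 = 6.048
  N: 1 × 14.007 = 14.007
  O: 5 × 15.999 = 79.995
  S: 1 × 32.060 = 32.060
Sum: 8×12.011 + 1×35.450 + 6×1.008 + 1×14.007 + 5×15.999 + 1×32.060 = 263.648 → 263.65 g/mol.

263.65 g/mol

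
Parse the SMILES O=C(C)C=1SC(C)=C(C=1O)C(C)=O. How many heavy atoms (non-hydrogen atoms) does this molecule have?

Every atom symbol written in the SMILES (organic subset) is one heavy atom; implicit H are not written.
Heavy atoms by element → C:9, O:3, S:1.
Total: 13.

13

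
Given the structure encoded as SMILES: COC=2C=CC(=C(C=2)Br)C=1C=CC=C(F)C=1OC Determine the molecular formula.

C14H12BrFO2

Walk through each heavy atom and fill implicit hydrogens from standard valence (C 4, N 3, O 2, S 2, halogen 1):
  atom 1: C, bond orders sum to 1 (valence 4) → 3 H
  atom 2: O, bond orders sum to 2 (valence 2) → 0 H
  atom 3: C, bond orders sum to 4 (valence 4) → 0 H
  atom 4: C, bond orders sum to 3 (valence 4) → 1 H
  atom 5: C, bond orders sum to 3 (valence 4) → 1 H
  atom 6: C, bond orders sum to 4 (valence 4) → 0 H
  atom 7: C, bond orders sum to 4 (valence 4) → 0 H
  atom 8: C, bond orders sum to 3 (valence 4) → 1 H
  atom 9: Br (halogen, monovalent) → 0 H
  atom 10: C, bond orders sum to 4 (valence 4) → 0 H
  atom 11: C, bond orders sum to 3 (valence 4) → 1 H
  atom 12: C, bond orders sum to 3 (valence 4) → 1 H
  atom 13: C, bond orders sum to 3 (valence 4) → 1 H
  atom 14: C, bond orders sum to 4 (valence 4) → 0 H
  atom 15: F (halogen, monovalent) → 0 H
  atom 16: C, bond orders sum to 4 (valence 4) → 0 H
  atom 17: O, bond orders sum to 2 (valence 2) → 0 H
  atom 18: C, bond orders sum to 1 (valence 4) → 3 H
Totals → C:14, H:12, Br:1, F:1, O:2.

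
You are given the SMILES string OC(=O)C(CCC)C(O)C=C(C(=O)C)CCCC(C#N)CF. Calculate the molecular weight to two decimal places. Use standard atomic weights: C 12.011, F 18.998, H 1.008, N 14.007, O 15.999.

313.37 g/mol

First, the molecular formula is C16H24FNO4 (counting implicit H from valence).
  C: 16 × 12.011 = 192.176
  F: 1 × 18.998 = 18.998
  H: 24 × 1.008 = 24.192
  N: 1 × 14.007 = 14.007
  O: 4 × 15.999 = 63.996
Sum: 16×12.011 + 1×18.998 + 24×1.008 + 1×14.007 + 4×15.999 = 313.369 → 313.37 g/mol.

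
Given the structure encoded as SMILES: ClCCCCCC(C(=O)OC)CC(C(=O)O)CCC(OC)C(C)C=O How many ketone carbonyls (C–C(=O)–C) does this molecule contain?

0

Scan the SMILES for the ketone motif — none present.
Groups that are present: 1 aldehyde, 1 carboxylic acid, 1 ester, 1 ether.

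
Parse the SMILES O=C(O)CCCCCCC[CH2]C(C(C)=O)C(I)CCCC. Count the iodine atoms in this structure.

1

Scan the SMILES for I atoms (remember two-letter symbols like Cl and Br are single atoms).
Iodine count: 1.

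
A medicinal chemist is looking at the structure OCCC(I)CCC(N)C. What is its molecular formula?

Walk through each heavy atom and fill implicit hydrogens from standard valence (C 4, N 3, O 2, S 2, halogen 1):
  atom 1: O, bond orders sum to 1 (valence 2) → 1 H
  atom 2: C, bond orders sum to 2 (valence 4) → 2 H
  atom 3: C, bond orders sum to 2 (valence 4) → 2 H
  atom 4: C, bond orders sum to 3 (valence 4) → 1 H
  atom 5: I (halogen, monovalent) → 0 H
  atom 6: C, bond orders sum to 2 (valence 4) → 2 H
  atom 7: C, bond orders sum to 2 (valence 4) → 2 H
  atom 8: C, bond orders sum to 3 (valence 4) → 1 H
  atom 9: N, bond orders sum to 1 (valence 3) → 2 H
  atom 10: C, bond orders sum to 1 (valence 4) → 3 H
Totals → C:7, H:16, I:1, N:1, O:1.
In Hill order: C7H16INO.

C7H16INO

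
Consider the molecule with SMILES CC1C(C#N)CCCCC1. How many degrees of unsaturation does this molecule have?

Molecular formula: C9H15N.
DoU = (2C + 2 + N − H − X) / 2, where X is the halogen count and O/S are ignored.
    = (2·9 + 2 + 1 − 15 − 0) / 2 = 6 / 2 = 3.

3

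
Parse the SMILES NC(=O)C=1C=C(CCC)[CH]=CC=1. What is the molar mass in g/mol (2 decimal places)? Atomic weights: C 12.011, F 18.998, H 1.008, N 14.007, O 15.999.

First, the molecular formula is C10H13NO (counting implicit H from valence).
  C: 10 × 12.011 = 120.110
  H: 13 × 1.008 = 13.104
  N: 1 × 14.007 = 14.007
  O: 1 × 15.999 = 15.999
Sum: 10×12.011 + 13×1.008 + 1×14.007 + 1×15.999 = 163.220 → 163.22 g/mol.

163.22 g/mol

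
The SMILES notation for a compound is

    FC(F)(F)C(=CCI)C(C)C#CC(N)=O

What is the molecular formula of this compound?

Walk through each heavy atom and fill implicit hydrogens from standard valence (C 4, N 3, O 2, S 2, halogen 1):
  atom 1: F (halogen, monovalent) → 0 H
  atom 2: C, bond orders sum to 4 (valence 4) → 0 H
  atom 3: F (halogen, monovalent) → 0 H
  atom 4: F (halogen, monovalent) → 0 H
  atom 5: C, bond orders sum to 4 (valence 4) → 0 H
  atom 6: C, bond orders sum to 3 (valence 4) → 1 H
  atom 7: C, bond orders sum to 2 (valence 4) → 2 H
  atom 8: I (halogen, monovalent) → 0 H
  atom 9: C, bond orders sum to 3 (valence 4) → 1 H
  atom 10: C, bond orders sum to 1 (valence 4) → 3 H
  atom 11: C, bond orders sum to 4 (valence 4) → 0 H
  atom 12: C, bond orders sum to 4 (valence 4) → 0 H
  atom 13: C, bond orders sum to 4 (valence 4) → 0 H
  atom 14: N, bond orders sum to 1 (valence 3) → 2 H
  atom 15: O, bond orders sum to 2 (valence 2) → 0 H
Totals → C:9, H:9, F:3, I:1, N:1, O:1.

C9H9F3INO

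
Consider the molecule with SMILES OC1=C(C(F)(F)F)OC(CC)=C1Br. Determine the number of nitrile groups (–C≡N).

0

Scan the SMILES for the nitrile motif — none present.
Groups that are present: 1 hydroxyl.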